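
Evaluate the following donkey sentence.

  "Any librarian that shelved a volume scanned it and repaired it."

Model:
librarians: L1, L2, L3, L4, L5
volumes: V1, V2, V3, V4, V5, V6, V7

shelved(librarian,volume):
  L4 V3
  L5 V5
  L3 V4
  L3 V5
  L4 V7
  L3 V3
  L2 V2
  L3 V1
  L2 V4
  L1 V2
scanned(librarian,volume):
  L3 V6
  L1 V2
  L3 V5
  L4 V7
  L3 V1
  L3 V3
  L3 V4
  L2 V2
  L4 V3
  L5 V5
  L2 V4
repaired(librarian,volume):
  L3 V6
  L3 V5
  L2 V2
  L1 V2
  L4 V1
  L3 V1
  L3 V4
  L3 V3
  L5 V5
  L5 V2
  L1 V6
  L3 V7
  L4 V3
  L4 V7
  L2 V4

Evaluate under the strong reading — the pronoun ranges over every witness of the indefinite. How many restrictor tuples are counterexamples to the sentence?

"it" takes "a volume" as antecedent — a donkey pronoun bound across the clause boundary.
Strong reading: for every (l,v) with shelved(l,v), scanned(l,v) ∧ repaired(l,v).
Restrictor pairs: (L1,V2) ✓  (L2,V2) ✓  (L2,V4) ✓  (L3,V1) ✓  (L3,V3) ✓  (L3,V4) ✓  (L3,V5) ✓  (L4,V3) ✓  (L4,V7) ✓  (L5,V5) ✓
Counterexamples (restrictor pairs failing the scope): 0.

0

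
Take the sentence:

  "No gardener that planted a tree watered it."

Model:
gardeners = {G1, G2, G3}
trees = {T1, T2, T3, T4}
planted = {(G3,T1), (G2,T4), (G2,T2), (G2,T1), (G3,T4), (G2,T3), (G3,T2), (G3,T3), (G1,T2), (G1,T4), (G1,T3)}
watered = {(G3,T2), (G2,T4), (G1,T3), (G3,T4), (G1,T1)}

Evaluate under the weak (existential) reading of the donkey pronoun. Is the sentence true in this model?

"it" takes "a tree" as antecedent — a donkey pronoun bound across the clause boundary.
Truth condition: for no (g,t) with planted(g,t) does watered(g,t) hold.
Restrictor pairs — does the scope hold? (G1,T2):fails  (G1,T3):holds  (G1,T4):fails  (G2,T1):fails  (G2,T2):fails  (G2,T3):fails  (G2,T4):holds  (G3,T1):fails  (G3,T2):holds  (G3,T3):fails  (G3,T4):holds
Scope holds for 4 pair(s), so the sentence is false.

False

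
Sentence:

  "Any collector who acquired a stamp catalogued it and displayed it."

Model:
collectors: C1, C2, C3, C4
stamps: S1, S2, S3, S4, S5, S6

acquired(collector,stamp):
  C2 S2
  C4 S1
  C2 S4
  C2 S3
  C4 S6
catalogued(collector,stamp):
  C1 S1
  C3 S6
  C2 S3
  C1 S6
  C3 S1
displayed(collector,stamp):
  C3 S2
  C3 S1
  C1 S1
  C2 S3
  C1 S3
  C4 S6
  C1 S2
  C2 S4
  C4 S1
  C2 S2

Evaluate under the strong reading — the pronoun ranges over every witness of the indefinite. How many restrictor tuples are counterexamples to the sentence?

4

"it" takes "a stamp" as antecedent — a donkey pronoun bound across the clause boundary.
Strong reading: for every (c,s) with acquired(c,s), catalogued(c,s) ∧ displayed(c,s).
Restrictor pairs: (C2,S2) ✗  (C2,S3) ✓  (C2,S4) ✗  (C4,S1) ✗  (C4,S6) ✗
Counterexamples (restrictor pairs failing the scope): 4.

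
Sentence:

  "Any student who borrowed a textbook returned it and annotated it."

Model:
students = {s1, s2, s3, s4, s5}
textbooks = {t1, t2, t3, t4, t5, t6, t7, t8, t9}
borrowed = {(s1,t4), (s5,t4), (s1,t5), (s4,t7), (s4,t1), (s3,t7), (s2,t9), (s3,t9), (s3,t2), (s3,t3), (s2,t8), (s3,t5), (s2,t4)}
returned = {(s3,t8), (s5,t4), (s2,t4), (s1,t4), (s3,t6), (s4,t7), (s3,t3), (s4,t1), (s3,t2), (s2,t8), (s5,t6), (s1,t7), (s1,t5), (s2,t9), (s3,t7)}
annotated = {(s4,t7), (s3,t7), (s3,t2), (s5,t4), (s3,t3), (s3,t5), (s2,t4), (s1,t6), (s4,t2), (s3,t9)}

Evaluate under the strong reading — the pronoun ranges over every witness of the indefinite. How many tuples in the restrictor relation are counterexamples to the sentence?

"it" takes "a textbook" as antecedent — a donkey pronoun bound across the clause boundary.
Strong reading: for every (s,t) with borrowed(s,t), returned(s,t) ∧ annotated(s,t).
Restrictor pairs: (s1,t4) ✗  (s1,t5) ✗  (s2,t4) ✓  (s2,t8) ✗  (s2,t9) ✗  (s3,t2) ✓  (s3,t3) ✓  (s3,t5) ✗  (s3,t7) ✓  (s3,t9) ✗  (s4,t1) ✗  (s4,t7) ✓  (s5,t4) ✓
Counterexamples (restrictor pairs failing the scope): 7.

7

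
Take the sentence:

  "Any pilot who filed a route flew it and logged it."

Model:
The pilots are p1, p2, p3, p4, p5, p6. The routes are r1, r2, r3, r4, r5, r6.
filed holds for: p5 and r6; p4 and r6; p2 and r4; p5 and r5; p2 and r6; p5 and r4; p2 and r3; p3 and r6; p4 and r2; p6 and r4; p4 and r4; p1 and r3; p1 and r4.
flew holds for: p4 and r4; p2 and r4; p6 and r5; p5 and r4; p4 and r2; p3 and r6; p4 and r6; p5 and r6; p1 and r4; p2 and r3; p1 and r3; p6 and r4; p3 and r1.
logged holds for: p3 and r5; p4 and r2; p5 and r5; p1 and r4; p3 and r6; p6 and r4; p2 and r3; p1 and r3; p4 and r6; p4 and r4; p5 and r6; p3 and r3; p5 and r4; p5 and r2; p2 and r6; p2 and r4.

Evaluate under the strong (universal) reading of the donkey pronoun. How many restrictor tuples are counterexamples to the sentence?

2

"it" takes "a route" as antecedent — a donkey pronoun bound across the clause boundary.
Strong reading: for every (p,r) with filed(p,r), flew(p,r) ∧ logged(p,r).
Restrictor pairs: (p1,r3) ✓  (p1,r4) ✓  (p2,r3) ✓  (p2,r4) ✓  (p2,r6) ✗  (p3,r6) ✓  (p4,r2) ✓  (p4,r4) ✓  (p4,r6) ✓  (p5,r4) ✓  (p5,r5) ✗  (p5,r6) ✓  (p6,r4) ✓
Counterexamples (restrictor pairs failing the scope): 2.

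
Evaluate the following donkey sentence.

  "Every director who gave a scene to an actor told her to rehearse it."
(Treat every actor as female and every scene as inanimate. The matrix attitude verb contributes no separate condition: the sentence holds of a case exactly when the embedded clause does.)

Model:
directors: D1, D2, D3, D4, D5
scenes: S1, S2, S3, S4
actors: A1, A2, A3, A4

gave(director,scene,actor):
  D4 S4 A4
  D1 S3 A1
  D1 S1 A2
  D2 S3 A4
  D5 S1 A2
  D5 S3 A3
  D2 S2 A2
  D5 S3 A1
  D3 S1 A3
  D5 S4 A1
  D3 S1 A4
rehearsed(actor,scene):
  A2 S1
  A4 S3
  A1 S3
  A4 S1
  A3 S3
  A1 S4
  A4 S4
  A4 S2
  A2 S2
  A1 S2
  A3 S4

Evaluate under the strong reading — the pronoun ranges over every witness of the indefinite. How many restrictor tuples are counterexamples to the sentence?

1

"her" takes "an actor" as antecedent and "it" takes "a scene"; both are donkey pronouns co-varying with the restrictor.
Strong reading: for every (d,s,a) with gave(d,s,a), rehearsed(a,s).
Restrictor triples: (D1,S1,A2)→rehearsed(A2,S1) ✓  (D1,S3,A1)→rehearsed(A1,S3) ✓  (D2,S2,A2)→rehearsed(A2,S2) ✓  (D2,S3,A4)→rehearsed(A4,S3) ✓  (D3,S1,A3)→rehearsed(A3,S1) ✗  (D3,S1,A4)→rehearsed(A4,S1) ✓  (D4,S4,A4)→rehearsed(A4,S4) ✓  (D5,S1,A2)→rehearsed(A2,S1) ✓  (D5,S3,A1)→rehearsed(A1,S3) ✓  (D5,S3,A3)→rehearsed(A3,S3) ✓  (D5,S4,A1)→rehearsed(A1,S4) ✓
Counterexamples (restrictor triples failing the scope): 1.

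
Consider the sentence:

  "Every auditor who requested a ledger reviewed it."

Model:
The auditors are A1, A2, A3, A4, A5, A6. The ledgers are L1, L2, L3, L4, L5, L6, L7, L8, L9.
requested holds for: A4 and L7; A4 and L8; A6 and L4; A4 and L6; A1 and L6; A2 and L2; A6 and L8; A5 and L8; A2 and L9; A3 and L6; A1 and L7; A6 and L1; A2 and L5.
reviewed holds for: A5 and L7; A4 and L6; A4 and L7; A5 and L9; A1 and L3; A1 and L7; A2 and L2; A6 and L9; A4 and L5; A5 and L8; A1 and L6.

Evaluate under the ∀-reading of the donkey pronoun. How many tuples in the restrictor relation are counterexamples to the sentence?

"it" takes "a ledger" as antecedent — a donkey pronoun bound across the clause boundary.
Strong reading: for every (a,l) with requested(a,l), reviewed(a,l).
Restrictor pairs: (A1,L6) ✓  (A1,L7) ✓  (A2,L2) ✓  (A2,L5) ✗  (A2,L9) ✗  (A3,L6) ✗  (A4,L6) ✓  (A4,L7) ✓  (A4,L8) ✗  (A5,L8) ✓  (A6,L1) ✗  (A6,L4) ✗  (A6,L8) ✗
Counterexamples (restrictor pairs failing the scope): 7.

7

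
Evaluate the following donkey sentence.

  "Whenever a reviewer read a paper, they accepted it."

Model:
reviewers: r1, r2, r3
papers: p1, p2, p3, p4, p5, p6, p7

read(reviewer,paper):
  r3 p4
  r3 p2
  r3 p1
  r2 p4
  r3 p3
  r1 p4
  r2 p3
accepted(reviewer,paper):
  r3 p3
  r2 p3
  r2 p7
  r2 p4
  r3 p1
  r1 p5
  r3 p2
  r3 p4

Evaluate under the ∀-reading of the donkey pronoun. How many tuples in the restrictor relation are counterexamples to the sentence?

1

"it" takes "a paper" as antecedent — a donkey pronoun bound across the clause boundary.
Strong reading: for every (r,p) with read(r,p), accepted(r,p).
Restrictor pairs: (r1,p4) ✗  (r2,p3) ✓  (r2,p4) ✓  (r3,p1) ✓  (r3,p2) ✓  (r3,p3) ✓  (r3,p4) ✓
Counterexamples (restrictor pairs failing the scope): 1.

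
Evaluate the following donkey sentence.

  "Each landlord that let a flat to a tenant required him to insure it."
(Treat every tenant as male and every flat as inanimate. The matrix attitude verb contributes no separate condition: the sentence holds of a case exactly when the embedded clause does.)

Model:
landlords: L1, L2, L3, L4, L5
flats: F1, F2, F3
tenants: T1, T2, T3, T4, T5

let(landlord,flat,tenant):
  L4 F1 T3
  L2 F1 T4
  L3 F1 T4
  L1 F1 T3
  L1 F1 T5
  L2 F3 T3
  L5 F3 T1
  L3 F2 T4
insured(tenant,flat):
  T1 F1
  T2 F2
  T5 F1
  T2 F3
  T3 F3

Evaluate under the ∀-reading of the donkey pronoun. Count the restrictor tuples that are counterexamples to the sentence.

"him" takes "a tenant" as antecedent and "it" takes "a flat"; both are donkey pronouns co-varying with the restrictor.
Strong reading: for every (l,f,t) with let(l,f,t), insured(t,f).
Restrictor triples: (L1,F1,T3)→insured(T3,F1) ✗  (L1,F1,T5)→insured(T5,F1) ✓  (L2,F1,T4)→insured(T4,F1) ✗  (L2,F3,T3)→insured(T3,F3) ✓  (L3,F1,T4)→insured(T4,F1) ✗  (L3,F2,T4)→insured(T4,F2) ✗  (L4,F1,T3)→insured(T3,F1) ✗  (L5,F3,T1)→insured(T1,F3) ✗
Counterexamples (restrictor triples failing the scope): 6.

6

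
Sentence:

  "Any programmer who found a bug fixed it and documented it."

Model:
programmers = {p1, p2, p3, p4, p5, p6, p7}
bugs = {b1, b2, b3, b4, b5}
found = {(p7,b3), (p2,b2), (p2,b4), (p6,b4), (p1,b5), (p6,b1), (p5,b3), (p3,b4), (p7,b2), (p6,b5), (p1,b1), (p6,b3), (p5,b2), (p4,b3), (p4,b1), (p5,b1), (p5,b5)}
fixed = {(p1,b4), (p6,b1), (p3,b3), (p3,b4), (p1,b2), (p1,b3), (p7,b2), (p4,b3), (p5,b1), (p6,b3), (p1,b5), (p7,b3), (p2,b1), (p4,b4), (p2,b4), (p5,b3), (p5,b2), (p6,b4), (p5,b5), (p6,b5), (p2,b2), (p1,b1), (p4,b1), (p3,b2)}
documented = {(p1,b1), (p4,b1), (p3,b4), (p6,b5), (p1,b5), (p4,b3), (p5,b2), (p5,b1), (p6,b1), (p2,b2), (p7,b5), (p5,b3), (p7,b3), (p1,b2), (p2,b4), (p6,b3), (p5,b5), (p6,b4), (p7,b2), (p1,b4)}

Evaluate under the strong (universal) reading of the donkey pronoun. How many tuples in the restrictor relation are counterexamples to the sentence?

"it" takes "a bug" as antecedent — a donkey pronoun bound across the clause boundary.
Strong reading: for every (p,b) with found(p,b), fixed(p,b) ∧ documented(p,b).
Restrictor pairs: (p1,b1) ✓  (p1,b5) ✓  (p2,b2) ✓  (p2,b4) ✓  (p3,b4) ✓  (p4,b1) ✓  (p4,b3) ✓  (p5,b1) ✓  (p5,b2) ✓  (p5,b3) ✓  (p5,b5) ✓  (p6,b1) ✓  (p6,b3) ✓  (p6,b4) ✓  (p6,b5) ✓  (p7,b2) ✓  (p7,b3) ✓
Counterexamples (restrictor pairs failing the scope): 0.

0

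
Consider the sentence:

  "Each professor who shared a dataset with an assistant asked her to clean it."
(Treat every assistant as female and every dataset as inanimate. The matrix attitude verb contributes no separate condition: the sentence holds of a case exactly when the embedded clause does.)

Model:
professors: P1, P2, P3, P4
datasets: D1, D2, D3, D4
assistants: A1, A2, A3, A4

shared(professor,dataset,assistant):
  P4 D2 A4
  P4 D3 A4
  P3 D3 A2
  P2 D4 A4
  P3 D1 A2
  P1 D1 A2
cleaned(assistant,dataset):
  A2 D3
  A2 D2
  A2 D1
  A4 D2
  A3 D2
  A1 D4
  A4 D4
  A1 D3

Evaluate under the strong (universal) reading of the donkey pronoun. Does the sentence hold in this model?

"her" takes "an assistant" as antecedent and "it" takes "a dataset"; both are donkey pronouns co-varying with the restrictor.
Strong reading: for every (p,d,a) with shared(p,d,a), cleaned(a,d).
Restrictor triples: (P1,D1,A2)→cleaned(A2,D1) ✓  (P2,D4,A4)→cleaned(A4,D4) ✓  (P3,D1,A2)→cleaned(A2,D1) ✓  (P3,D3,A2)→cleaned(A2,D3) ✓  (P4,D2,A4)→cleaned(A4,D2) ✓  (P4,D3,A4)→cleaned(A4,D3) ✗
Counterexample: (P4,D3,A4) — cleaned(A4,D3) does not hold.

False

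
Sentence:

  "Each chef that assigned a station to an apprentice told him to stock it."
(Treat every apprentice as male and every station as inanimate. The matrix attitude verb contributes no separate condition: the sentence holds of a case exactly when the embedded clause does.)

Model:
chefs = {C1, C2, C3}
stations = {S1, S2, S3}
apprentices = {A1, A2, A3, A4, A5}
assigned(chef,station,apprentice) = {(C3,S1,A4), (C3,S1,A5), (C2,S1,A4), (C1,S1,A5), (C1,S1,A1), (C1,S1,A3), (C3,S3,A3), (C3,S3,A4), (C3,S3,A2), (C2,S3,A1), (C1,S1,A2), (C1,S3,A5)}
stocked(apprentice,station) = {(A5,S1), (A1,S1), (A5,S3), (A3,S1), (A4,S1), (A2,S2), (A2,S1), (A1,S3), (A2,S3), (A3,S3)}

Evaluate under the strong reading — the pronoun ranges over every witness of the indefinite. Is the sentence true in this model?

False

"him" takes "an apprentice" as antecedent and "it" takes "a station"; both are donkey pronouns co-varying with the restrictor.
Strong reading: for every (c,s,a) with assigned(c,s,a), stocked(a,s).
Restrictor triples: (C1,S1,A1)→stocked(A1,S1) ✓  (C1,S1,A2)→stocked(A2,S1) ✓  (C1,S1,A3)→stocked(A3,S1) ✓  (C1,S1,A5)→stocked(A5,S1) ✓  (C1,S3,A5)→stocked(A5,S3) ✓  (C2,S1,A4)→stocked(A4,S1) ✓  (C2,S3,A1)→stocked(A1,S3) ✓  (C3,S1,A4)→stocked(A4,S1) ✓  (C3,S1,A5)→stocked(A5,S1) ✓  (C3,S3,A2)→stocked(A2,S3) ✓  (C3,S3,A3)→stocked(A3,S3) ✓  (C3,S3,A4)→stocked(A4,S3) ✗
Counterexample: (C3,S3,A4) — stocked(A4,S3) does not hold.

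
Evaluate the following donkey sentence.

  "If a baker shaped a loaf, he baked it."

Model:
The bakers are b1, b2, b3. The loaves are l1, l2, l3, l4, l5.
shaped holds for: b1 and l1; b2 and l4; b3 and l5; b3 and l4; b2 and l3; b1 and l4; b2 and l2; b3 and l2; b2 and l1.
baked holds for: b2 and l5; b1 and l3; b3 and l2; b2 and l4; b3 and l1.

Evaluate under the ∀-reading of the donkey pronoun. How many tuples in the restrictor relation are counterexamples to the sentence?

7

"it" takes "a loaf" as antecedent — a donkey pronoun bound across the clause boundary.
Strong reading: for every (b,l) with shaped(b,l), baked(b,l).
Restrictor pairs: (b1,l1) ✗  (b1,l4) ✗  (b2,l1) ✗  (b2,l2) ✗  (b2,l3) ✗  (b2,l4) ✓  (b3,l2) ✓  (b3,l4) ✗  (b3,l5) ✗
Counterexamples (restrictor pairs failing the scope): 7.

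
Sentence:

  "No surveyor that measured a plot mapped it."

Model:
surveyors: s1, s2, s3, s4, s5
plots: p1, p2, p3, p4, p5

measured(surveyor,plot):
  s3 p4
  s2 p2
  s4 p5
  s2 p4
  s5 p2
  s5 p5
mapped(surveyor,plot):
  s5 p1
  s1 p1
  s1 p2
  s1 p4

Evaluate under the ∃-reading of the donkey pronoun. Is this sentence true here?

"it" takes "a plot" as antecedent — a donkey pronoun bound across the clause boundary.
Truth condition: for no (s,p) with measured(s,p) does mapped(s,p) hold.
Restrictor pairs — does the scope hold? (s2,p2):fails  (s2,p4):fails  (s3,p4):fails  (s4,p5):fails  (s5,p2):fails  (s5,p5):fails
Scope holds for no restrictor pair, so the sentence is true.

True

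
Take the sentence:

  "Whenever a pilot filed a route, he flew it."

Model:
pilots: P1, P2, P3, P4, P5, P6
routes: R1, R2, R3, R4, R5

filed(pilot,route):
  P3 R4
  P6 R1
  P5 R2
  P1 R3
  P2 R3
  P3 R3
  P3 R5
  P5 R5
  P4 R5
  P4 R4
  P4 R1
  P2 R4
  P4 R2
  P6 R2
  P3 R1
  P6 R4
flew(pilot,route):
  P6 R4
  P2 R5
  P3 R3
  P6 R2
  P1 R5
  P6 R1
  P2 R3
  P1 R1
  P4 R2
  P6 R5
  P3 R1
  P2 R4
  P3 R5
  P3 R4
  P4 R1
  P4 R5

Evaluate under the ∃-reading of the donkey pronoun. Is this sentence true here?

"it" takes "a route" as antecedent — a donkey pronoun bound across the clause boundary.
Weak reading: every pilot p with some filed-route has at least one filed-route r such that flew(p,r).
Per pilot: P1:✗  P2:✓  P3:✓  P4:✓  P5:✗  P6:✓
P1 has no witness among its filed-routes.

False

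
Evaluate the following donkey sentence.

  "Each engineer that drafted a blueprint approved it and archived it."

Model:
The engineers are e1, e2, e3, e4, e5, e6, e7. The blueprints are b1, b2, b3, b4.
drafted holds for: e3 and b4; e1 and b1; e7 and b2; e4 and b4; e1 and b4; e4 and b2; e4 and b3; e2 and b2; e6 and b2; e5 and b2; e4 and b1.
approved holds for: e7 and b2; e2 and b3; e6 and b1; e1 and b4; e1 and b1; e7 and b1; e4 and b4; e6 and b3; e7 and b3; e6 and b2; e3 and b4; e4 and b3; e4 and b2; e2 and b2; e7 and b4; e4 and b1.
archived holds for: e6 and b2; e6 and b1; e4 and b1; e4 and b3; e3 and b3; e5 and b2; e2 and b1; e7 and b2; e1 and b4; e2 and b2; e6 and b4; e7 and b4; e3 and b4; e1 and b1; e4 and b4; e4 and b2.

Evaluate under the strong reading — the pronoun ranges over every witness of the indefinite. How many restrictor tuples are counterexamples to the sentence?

1

"it" takes "a blueprint" as antecedent — a donkey pronoun bound across the clause boundary.
Strong reading: for every (e,b) with drafted(e,b), approved(e,b) ∧ archived(e,b).
Restrictor pairs: (e1,b1) ✓  (e1,b4) ✓  (e2,b2) ✓  (e3,b4) ✓  (e4,b1) ✓  (e4,b2) ✓  (e4,b3) ✓  (e4,b4) ✓  (e5,b2) ✗  (e6,b2) ✓  (e7,b2) ✓
Counterexamples (restrictor pairs failing the scope): 1.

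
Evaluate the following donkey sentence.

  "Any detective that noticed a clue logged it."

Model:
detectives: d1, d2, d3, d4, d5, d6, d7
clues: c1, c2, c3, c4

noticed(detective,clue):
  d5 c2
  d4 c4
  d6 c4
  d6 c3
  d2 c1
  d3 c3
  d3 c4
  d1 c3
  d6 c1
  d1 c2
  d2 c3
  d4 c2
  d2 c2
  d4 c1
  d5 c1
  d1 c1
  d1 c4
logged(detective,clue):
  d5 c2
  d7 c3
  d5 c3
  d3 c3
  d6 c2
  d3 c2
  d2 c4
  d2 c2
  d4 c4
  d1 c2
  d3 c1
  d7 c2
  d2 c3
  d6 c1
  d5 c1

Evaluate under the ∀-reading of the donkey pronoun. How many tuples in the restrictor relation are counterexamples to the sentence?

"it" takes "a clue" as antecedent — a donkey pronoun bound across the clause boundary.
Strong reading: for every (d,c) with noticed(d,c), logged(d,c).
Restrictor pairs: (d1,c1) ✗  (d1,c2) ✓  (d1,c3) ✗  (d1,c4) ✗  (d2,c1) ✗  (d2,c2) ✓  (d2,c3) ✓  (d3,c3) ✓  (d3,c4) ✗  (d4,c1) ✗  (d4,c2) ✗  (d4,c4) ✓  (d5,c1) ✓  (d5,c2) ✓  (d6,c1) ✓  (d6,c3) ✗  (d6,c4) ✗
Counterexamples (restrictor pairs failing the scope): 9.

9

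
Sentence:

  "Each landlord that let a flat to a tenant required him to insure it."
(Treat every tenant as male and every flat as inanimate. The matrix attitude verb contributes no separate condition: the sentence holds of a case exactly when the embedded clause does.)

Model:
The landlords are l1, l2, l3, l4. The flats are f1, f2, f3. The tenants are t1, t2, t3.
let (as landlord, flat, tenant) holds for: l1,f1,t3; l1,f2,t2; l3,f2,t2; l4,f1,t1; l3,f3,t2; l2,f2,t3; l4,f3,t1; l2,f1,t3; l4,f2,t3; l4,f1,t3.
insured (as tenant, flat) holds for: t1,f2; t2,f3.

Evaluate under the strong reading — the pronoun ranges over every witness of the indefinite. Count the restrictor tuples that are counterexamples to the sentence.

9

"him" takes "a tenant" as antecedent and "it" takes "a flat"; both are donkey pronouns co-varying with the restrictor.
Strong reading: for every (l,f,t) with let(l,f,t), insured(t,f).
Restrictor triples: (l1,f1,t3)→insured(t3,f1) ✗  (l1,f2,t2)→insured(t2,f2) ✗  (l2,f1,t3)→insured(t3,f1) ✗  (l2,f2,t3)→insured(t3,f2) ✗  (l3,f2,t2)→insured(t2,f2) ✗  (l3,f3,t2)→insured(t2,f3) ✓  (l4,f1,t1)→insured(t1,f1) ✗  (l4,f1,t3)→insured(t3,f1) ✗  (l4,f2,t3)→insured(t3,f2) ✗  (l4,f3,t1)→insured(t1,f3) ✗
Counterexamples (restrictor triples failing the scope): 9.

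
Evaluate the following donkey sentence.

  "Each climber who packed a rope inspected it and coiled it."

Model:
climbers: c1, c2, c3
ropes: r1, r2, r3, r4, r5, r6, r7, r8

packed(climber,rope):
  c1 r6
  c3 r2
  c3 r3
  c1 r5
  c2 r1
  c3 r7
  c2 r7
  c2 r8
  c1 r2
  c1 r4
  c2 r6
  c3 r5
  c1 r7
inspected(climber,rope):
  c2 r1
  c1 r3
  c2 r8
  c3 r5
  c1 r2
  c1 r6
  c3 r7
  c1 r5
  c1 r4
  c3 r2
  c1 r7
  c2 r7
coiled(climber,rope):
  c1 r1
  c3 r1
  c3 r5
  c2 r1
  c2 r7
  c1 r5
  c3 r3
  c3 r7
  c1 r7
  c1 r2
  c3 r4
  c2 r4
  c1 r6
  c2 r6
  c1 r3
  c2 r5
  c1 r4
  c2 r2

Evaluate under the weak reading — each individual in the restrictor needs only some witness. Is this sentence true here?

"it" takes "a rope" as antecedent — a donkey pronoun bound across the clause boundary.
Weak reading: every climber c with some packed-rope has at least one packed-rope r such that inspected(c,r) ∧ coiled(c,r).
Per climber: c1:✓  c2:✓  c3:✓
Every climber in the restrictor has a witness.

True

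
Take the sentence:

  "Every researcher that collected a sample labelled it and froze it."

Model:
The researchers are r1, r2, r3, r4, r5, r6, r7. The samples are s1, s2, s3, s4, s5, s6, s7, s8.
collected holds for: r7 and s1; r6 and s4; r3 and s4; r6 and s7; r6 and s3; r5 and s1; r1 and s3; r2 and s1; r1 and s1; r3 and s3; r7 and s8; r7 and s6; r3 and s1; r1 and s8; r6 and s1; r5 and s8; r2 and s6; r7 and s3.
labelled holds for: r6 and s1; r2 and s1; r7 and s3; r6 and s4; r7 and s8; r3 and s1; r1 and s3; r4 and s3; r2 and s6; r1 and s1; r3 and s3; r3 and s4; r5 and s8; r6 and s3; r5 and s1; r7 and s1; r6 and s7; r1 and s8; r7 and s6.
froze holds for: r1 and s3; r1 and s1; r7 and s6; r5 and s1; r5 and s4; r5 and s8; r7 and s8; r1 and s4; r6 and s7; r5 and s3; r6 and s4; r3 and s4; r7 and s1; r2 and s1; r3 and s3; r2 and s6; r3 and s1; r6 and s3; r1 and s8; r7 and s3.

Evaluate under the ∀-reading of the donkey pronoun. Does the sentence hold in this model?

"it" takes "a sample" as antecedent — a donkey pronoun bound across the clause boundary.
Strong reading: for every (r,s) with collected(r,s), labelled(r,s) ∧ froze(r,s).
Restrictor pairs: (r1,s1) ✓  (r1,s3) ✓  (r1,s8) ✓  (r2,s1) ✓  (r2,s6) ✓  (r3,s1) ✓  (r3,s3) ✓  (r3,s4) ✓  (r5,s1) ✓  (r5,s8) ✓  (r6,s1) ✗  (r6,s3) ✓  (r6,s4) ✓  (r6,s7) ✓  (r7,s1) ✓  (r7,s3) ✓  (r7,s6) ✓  (r7,s8) ✓
Counterexample: (r6,s1) is in collected but fails the scope.

False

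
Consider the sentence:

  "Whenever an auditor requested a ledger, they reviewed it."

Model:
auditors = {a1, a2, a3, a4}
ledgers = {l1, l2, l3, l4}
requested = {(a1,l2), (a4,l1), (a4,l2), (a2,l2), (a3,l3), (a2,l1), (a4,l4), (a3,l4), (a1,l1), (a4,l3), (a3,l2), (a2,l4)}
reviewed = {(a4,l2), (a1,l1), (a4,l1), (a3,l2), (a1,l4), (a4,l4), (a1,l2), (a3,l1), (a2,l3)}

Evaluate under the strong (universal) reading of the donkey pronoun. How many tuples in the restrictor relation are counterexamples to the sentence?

6

"it" takes "a ledger" as antecedent — a donkey pronoun bound across the clause boundary.
Strong reading: for every (a,l) with requested(a,l), reviewed(a,l).
Restrictor pairs: (a1,l1) ✓  (a1,l2) ✓  (a2,l1) ✗  (a2,l2) ✗  (a2,l4) ✗  (a3,l2) ✓  (a3,l3) ✗  (a3,l4) ✗  (a4,l1) ✓  (a4,l2) ✓  (a4,l3) ✗  (a4,l4) ✓
Counterexamples (restrictor pairs failing the scope): 6.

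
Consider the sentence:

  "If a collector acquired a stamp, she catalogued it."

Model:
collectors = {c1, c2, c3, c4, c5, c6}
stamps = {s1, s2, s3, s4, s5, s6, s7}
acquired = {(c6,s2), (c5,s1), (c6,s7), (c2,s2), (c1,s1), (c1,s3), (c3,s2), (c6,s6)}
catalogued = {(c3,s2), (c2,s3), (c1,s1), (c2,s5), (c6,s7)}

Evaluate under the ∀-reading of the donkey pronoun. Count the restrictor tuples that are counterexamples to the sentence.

"it" takes "a stamp" as antecedent — a donkey pronoun bound across the clause boundary.
Strong reading: for every (c,s) with acquired(c,s), catalogued(c,s).
Restrictor pairs: (c1,s1) ✓  (c1,s3) ✗  (c2,s2) ✗  (c3,s2) ✓  (c5,s1) ✗  (c6,s2) ✗  (c6,s6) ✗  (c6,s7) ✓
Counterexamples (restrictor pairs failing the scope): 5.

5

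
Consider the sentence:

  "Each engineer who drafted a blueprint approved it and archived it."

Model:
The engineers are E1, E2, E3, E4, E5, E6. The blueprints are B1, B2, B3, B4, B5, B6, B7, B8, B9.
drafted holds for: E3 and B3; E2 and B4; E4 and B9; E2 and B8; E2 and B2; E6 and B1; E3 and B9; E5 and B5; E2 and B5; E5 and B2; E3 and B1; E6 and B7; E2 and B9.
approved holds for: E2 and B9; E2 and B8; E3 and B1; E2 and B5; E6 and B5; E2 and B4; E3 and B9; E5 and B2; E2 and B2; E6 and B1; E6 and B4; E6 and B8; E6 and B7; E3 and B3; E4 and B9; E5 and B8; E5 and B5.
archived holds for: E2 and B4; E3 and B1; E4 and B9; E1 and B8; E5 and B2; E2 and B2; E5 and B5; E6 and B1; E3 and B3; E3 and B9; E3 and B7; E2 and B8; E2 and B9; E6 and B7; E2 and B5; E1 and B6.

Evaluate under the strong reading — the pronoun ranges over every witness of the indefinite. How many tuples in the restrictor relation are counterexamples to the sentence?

"it" takes "a blueprint" as antecedent — a donkey pronoun bound across the clause boundary.
Strong reading: for every (e,b) with drafted(e,b), approved(e,b) ∧ archived(e,b).
Restrictor pairs: (E2,B2) ✓  (E2,B4) ✓  (E2,B5) ✓  (E2,B8) ✓  (E2,B9) ✓  (E3,B1) ✓  (E3,B3) ✓  (E3,B9) ✓  (E4,B9) ✓  (E5,B2) ✓  (E5,B5) ✓  (E6,B1) ✓  (E6,B7) ✓
Counterexamples (restrictor pairs failing the scope): 0.

0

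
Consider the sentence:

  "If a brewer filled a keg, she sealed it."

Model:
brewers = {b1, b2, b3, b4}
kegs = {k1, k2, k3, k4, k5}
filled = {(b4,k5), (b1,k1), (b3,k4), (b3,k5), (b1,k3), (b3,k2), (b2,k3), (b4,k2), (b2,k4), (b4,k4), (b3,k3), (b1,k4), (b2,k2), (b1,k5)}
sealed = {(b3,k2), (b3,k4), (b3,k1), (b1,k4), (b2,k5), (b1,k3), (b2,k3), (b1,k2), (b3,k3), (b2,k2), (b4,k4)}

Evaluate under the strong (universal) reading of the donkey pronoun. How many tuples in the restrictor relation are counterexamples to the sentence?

6

"it" takes "a keg" as antecedent — a donkey pronoun bound across the clause boundary.
Strong reading: for every (b,k) with filled(b,k), sealed(b,k).
Restrictor pairs: (b1,k1) ✗  (b1,k3) ✓  (b1,k4) ✓  (b1,k5) ✗  (b2,k2) ✓  (b2,k3) ✓  (b2,k4) ✗  (b3,k2) ✓  (b3,k3) ✓  (b3,k4) ✓  (b3,k5) ✗  (b4,k2) ✗  (b4,k4) ✓  (b4,k5) ✗
Counterexamples (restrictor pairs failing the scope): 6.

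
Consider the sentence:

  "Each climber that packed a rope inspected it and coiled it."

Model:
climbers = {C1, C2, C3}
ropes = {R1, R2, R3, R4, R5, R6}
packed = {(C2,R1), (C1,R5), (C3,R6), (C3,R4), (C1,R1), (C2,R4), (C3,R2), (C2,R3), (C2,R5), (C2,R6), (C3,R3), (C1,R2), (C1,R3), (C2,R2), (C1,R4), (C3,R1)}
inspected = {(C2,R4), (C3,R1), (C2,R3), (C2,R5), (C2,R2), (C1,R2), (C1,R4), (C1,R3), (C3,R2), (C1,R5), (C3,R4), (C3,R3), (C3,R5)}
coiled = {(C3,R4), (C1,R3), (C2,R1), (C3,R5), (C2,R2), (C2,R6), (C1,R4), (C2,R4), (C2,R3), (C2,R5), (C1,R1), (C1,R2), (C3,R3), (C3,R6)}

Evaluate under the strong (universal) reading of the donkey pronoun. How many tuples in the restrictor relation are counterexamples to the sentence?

"it" takes "a rope" as antecedent — a donkey pronoun bound across the clause boundary.
Strong reading: for every (c,r) with packed(c,r), inspected(c,r) ∧ coiled(c,r).
Restrictor pairs: (C1,R1) ✗  (C1,R2) ✓  (C1,R3) ✓  (C1,R4) ✓  (C1,R5) ✗  (C2,R1) ✗  (C2,R2) ✓  (C2,R3) ✓  (C2,R4) ✓  (C2,R5) ✓  (C2,R6) ✗  (C3,R1) ✗  (C3,R2) ✗  (C3,R3) ✓  (C3,R4) ✓  (C3,R6) ✗
Counterexamples (restrictor pairs failing the scope): 7.

7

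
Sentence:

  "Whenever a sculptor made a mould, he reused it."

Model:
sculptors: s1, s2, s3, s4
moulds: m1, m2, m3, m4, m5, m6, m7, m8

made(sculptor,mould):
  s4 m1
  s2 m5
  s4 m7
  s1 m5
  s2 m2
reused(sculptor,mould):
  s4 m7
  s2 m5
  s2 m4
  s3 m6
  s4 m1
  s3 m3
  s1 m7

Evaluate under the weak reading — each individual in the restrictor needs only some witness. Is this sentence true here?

False

"it" takes "a mould" as antecedent — a donkey pronoun bound across the clause boundary.
Weak reading: every sculptor s with some made-mould has at least one made-mould m such that reused(s,m).
Per sculptor: s1:✗  s2:✓  s4:✓
s1 has no witness among its made-moulds.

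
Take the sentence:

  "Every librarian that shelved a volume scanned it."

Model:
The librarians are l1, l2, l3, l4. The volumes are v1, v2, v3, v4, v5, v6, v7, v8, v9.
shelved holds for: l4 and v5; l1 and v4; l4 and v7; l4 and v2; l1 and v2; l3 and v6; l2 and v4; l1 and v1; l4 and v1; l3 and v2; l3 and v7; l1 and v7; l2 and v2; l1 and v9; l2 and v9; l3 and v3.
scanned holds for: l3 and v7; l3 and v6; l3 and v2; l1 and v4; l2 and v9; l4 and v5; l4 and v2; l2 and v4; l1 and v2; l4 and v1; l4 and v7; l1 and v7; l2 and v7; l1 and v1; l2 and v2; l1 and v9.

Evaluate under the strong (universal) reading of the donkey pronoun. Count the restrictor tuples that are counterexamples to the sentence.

"it" takes "a volume" as antecedent — a donkey pronoun bound across the clause boundary.
Strong reading: for every (l,v) with shelved(l,v), scanned(l,v).
Restrictor pairs: (l1,v1) ✓  (l1,v2) ✓  (l1,v4) ✓  (l1,v7) ✓  (l1,v9) ✓  (l2,v2) ✓  (l2,v4) ✓  (l2,v9) ✓  (l3,v2) ✓  (l3,v3) ✗  (l3,v6) ✓  (l3,v7) ✓  (l4,v1) ✓  (l4,v2) ✓  (l4,v5) ✓  (l4,v7) ✓
Counterexamples (restrictor pairs failing the scope): 1.

1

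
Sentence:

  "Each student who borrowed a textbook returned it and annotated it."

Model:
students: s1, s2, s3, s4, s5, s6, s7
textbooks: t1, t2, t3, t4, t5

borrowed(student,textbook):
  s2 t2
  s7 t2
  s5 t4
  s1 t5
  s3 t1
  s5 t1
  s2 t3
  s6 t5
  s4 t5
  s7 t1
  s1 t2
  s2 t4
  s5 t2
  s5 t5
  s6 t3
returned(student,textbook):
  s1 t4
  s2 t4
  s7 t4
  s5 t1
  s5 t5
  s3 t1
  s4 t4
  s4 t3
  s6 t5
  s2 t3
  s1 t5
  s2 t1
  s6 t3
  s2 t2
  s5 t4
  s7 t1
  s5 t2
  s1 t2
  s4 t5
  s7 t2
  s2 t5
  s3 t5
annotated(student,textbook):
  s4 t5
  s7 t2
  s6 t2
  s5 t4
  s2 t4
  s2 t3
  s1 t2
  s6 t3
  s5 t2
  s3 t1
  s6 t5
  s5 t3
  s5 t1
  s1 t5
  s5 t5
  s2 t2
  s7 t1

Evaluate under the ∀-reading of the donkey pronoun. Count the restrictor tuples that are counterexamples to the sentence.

0

"it" takes "a textbook" as antecedent — a donkey pronoun bound across the clause boundary.
Strong reading: for every (s,t) with borrowed(s,t), returned(s,t) ∧ annotated(s,t).
Restrictor pairs: (s1,t2) ✓  (s1,t5) ✓  (s2,t2) ✓  (s2,t3) ✓  (s2,t4) ✓  (s3,t1) ✓  (s4,t5) ✓  (s5,t1) ✓  (s5,t2) ✓  (s5,t4) ✓  (s5,t5) ✓  (s6,t3) ✓  (s6,t5) ✓  (s7,t1) ✓  (s7,t2) ✓
Counterexamples (restrictor pairs failing the scope): 0.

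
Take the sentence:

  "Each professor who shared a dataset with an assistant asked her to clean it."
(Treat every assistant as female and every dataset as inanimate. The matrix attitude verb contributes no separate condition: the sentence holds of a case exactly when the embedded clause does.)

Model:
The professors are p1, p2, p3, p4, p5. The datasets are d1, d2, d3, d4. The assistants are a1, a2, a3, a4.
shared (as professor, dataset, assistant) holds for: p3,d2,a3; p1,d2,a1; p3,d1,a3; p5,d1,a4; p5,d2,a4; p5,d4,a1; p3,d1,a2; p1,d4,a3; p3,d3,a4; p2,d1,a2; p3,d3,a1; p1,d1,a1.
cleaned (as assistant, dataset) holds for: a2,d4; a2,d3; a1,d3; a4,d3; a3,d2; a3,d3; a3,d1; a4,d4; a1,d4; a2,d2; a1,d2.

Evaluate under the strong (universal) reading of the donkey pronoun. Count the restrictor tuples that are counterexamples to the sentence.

6

"her" takes "an assistant" as antecedent and "it" takes "a dataset"; both are donkey pronouns co-varying with the restrictor.
Strong reading: for every (p,d,a) with shared(p,d,a), cleaned(a,d).
Restrictor triples: (p1,d1,a1)→cleaned(a1,d1) ✗  (p1,d2,a1)→cleaned(a1,d2) ✓  (p1,d4,a3)→cleaned(a3,d4) ✗  (p2,d1,a2)→cleaned(a2,d1) ✗  (p3,d1,a2)→cleaned(a2,d1) ✗  (p3,d1,a3)→cleaned(a3,d1) ✓  (p3,d2,a3)→cleaned(a3,d2) ✓  (p3,d3,a1)→cleaned(a1,d3) ✓  (p3,d3,a4)→cleaned(a4,d3) ✓  (p5,d1,a4)→cleaned(a4,d1) ✗  (p5,d2,a4)→cleaned(a4,d2) ✗  (p5,d4,a1)→cleaned(a1,d4) ✓
Counterexamples (restrictor triples failing the scope): 6.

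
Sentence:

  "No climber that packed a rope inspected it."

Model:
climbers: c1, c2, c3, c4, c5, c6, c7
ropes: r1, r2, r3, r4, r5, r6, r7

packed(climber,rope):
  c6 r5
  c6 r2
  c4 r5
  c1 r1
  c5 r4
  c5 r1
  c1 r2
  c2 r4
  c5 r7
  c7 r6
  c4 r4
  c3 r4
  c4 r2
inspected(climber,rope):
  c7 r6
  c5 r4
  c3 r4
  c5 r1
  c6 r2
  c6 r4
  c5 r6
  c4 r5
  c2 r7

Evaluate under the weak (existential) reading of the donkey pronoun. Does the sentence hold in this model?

False

"it" takes "a rope" as antecedent — a donkey pronoun bound across the clause boundary.
Truth condition: for no (c,r) with packed(c,r) does inspected(c,r) hold.
Restrictor pairs — does the scope hold? (c1,r1):fails  (c1,r2):fails  (c2,r4):fails  (c3,r4):holds  (c4,r2):fails  (c4,r4):fails  (c4,r5):holds  (c5,r1):holds  (c5,r4):holds  (c5,r7):fails  (c6,r2):holds  (c6,r5):fails  (c7,r6):holds
Scope holds for 6 pair(s), so the sentence is false.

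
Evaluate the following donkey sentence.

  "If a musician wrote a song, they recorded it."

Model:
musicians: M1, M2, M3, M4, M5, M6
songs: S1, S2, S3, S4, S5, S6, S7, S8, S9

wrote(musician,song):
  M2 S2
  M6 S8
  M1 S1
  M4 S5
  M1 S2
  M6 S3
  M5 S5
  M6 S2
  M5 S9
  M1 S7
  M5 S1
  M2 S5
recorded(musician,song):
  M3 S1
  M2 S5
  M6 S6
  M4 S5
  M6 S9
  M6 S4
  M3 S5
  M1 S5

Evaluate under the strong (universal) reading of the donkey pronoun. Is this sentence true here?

"it" takes "a song" as antecedent — a donkey pronoun bound across the clause boundary.
Strong reading: for every (m,s) with wrote(m,s), recorded(m,s).
Restrictor pairs: (M1,S1) ✗  (M1,S2) ✗  (M1,S7) ✗  (M2,S2) ✗  (M2,S5) ✓  (M4,S5) ✓  (M5,S1) ✗  (M5,S5) ✗  (M5,S9) ✗  (M6,S2) ✗  (M6,S3) ✗  (M6,S8) ✗
Counterexample: (M1,S1) is in wrote but fails the scope.

False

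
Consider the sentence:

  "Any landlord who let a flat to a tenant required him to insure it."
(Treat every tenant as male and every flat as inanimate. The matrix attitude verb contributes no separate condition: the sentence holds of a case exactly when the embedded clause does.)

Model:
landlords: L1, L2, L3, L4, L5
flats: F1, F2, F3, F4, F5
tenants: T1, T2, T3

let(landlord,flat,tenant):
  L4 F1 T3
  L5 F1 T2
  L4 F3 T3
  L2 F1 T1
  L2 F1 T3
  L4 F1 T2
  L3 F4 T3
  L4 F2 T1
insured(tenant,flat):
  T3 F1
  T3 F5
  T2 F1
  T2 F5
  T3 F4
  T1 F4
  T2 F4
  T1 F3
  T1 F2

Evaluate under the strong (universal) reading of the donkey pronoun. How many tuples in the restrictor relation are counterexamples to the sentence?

2

"him" takes "a tenant" as antecedent and "it" takes "a flat"; both are donkey pronouns co-varying with the restrictor.
Strong reading: for every (l,f,t) with let(l,f,t), insured(t,f).
Restrictor triples: (L2,F1,T1)→insured(T1,F1) ✗  (L2,F1,T3)→insured(T3,F1) ✓  (L3,F4,T3)→insured(T3,F4) ✓  (L4,F1,T2)→insured(T2,F1) ✓  (L4,F1,T3)→insured(T3,F1) ✓  (L4,F2,T1)→insured(T1,F2) ✓  (L4,F3,T3)→insured(T3,F3) ✗  (L5,F1,T2)→insured(T2,F1) ✓
Counterexamples (restrictor triples failing the scope): 2.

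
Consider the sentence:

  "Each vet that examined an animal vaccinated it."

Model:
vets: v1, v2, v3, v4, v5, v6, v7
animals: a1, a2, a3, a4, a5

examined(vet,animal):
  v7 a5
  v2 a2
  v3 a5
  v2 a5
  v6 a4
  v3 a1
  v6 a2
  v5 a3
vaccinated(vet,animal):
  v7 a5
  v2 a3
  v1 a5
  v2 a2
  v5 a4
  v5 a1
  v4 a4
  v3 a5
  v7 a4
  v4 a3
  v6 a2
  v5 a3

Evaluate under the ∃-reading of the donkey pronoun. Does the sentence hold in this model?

True

"it" takes "an animal" as antecedent — a donkey pronoun bound across the clause boundary.
Weak reading: every vet v with some examined-animal has at least one examined-animal a such that vaccinated(v,a).
Per vet: v2:✓  v3:✓  v5:✓  v6:✓  v7:✓
Every vet in the restrictor has a witness.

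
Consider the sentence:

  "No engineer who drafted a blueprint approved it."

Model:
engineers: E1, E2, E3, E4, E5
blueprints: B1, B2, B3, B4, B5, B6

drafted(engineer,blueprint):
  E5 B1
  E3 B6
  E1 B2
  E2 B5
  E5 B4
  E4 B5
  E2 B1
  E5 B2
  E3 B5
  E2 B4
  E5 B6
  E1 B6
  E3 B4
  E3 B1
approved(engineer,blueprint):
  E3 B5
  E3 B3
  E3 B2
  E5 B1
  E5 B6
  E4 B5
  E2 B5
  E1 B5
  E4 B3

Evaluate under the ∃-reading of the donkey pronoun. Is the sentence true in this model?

False

"it" takes "a blueprint" as antecedent — a donkey pronoun bound across the clause boundary.
Truth condition: for no (e,b) with drafted(e,b) does approved(e,b) hold.
Restrictor pairs — does the scope hold? (E1,B2):fails  (E1,B6):fails  (E2,B1):fails  (E2,B4):fails  (E2,B5):holds  (E3,B1):fails  (E3,B4):fails  (E3,B5):holds  (E3,B6):fails  (E4,B5):holds  (E5,B1):holds  (E5,B2):fails  (E5,B4):fails  (E5,B6):holds
Scope holds for 5 pair(s), so the sentence is false.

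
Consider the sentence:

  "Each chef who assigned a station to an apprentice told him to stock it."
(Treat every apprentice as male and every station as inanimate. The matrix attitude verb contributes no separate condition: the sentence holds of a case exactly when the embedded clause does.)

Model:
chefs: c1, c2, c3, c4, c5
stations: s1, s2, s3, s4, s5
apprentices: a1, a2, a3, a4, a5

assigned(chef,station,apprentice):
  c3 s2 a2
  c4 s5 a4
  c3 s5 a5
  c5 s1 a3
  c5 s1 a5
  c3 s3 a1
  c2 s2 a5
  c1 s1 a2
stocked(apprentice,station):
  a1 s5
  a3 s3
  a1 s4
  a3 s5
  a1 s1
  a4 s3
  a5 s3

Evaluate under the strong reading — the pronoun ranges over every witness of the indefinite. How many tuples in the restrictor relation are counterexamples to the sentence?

8

"him" takes "an apprentice" as antecedent and "it" takes "a station"; both are donkey pronouns co-varying with the restrictor.
Strong reading: for every (c,s,a) with assigned(c,s,a), stocked(a,s).
Restrictor triples: (c1,s1,a2)→stocked(a2,s1) ✗  (c2,s2,a5)→stocked(a5,s2) ✗  (c3,s2,a2)→stocked(a2,s2) ✗  (c3,s3,a1)→stocked(a1,s3) ✗  (c3,s5,a5)→stocked(a5,s5) ✗  (c4,s5,a4)→stocked(a4,s5) ✗  (c5,s1,a3)→stocked(a3,s1) ✗  (c5,s1,a5)→stocked(a5,s1) ✗
Counterexamples (restrictor triples failing the scope): 8.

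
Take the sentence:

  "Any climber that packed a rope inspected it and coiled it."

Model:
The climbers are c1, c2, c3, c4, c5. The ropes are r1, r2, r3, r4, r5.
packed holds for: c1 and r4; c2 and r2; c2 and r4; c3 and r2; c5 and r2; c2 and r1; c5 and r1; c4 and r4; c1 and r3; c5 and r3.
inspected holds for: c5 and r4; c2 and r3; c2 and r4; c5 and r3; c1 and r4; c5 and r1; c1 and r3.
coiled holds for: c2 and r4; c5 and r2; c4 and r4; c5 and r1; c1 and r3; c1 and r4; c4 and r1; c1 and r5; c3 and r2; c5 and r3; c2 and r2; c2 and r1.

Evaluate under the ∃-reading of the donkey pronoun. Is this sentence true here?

False

"it" takes "a rope" as antecedent — a donkey pronoun bound across the clause boundary.
Weak reading: every climber c with some packed-rope has at least one packed-rope r such that inspected(c,r) ∧ coiled(c,r).
Per climber: c1:✓  c2:✓  c3:✗  c4:✗  c5:✓
c3 has no witness among its packed-ropes.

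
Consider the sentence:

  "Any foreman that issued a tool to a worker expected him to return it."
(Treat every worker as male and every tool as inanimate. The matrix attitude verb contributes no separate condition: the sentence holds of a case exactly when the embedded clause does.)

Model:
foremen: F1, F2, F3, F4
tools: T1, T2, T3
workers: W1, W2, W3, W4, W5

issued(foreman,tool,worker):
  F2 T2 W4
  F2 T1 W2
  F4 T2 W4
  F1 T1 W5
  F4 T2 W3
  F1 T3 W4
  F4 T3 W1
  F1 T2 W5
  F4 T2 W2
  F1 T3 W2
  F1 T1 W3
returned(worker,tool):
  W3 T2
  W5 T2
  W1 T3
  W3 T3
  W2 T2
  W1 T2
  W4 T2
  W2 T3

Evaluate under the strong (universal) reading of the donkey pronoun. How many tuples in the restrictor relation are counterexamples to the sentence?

4

"him" takes "a worker" as antecedent and "it" takes "a tool"; both are donkey pronouns co-varying with the restrictor.
Strong reading: for every (f,t,w) with issued(f,t,w), returned(w,t).
Restrictor triples: (F1,T1,W3)→returned(W3,T1) ✗  (F1,T1,W5)→returned(W5,T1) ✗  (F1,T2,W5)→returned(W5,T2) ✓  (F1,T3,W2)→returned(W2,T3) ✓  (F1,T3,W4)→returned(W4,T3) ✗  (F2,T1,W2)→returned(W2,T1) ✗  (F2,T2,W4)→returned(W4,T2) ✓  (F4,T2,W2)→returned(W2,T2) ✓  (F4,T2,W3)→returned(W3,T2) ✓  (F4,T2,W4)→returned(W4,T2) ✓  (F4,T3,W1)→returned(W1,T3) ✓
Counterexamples (restrictor triples failing the scope): 4.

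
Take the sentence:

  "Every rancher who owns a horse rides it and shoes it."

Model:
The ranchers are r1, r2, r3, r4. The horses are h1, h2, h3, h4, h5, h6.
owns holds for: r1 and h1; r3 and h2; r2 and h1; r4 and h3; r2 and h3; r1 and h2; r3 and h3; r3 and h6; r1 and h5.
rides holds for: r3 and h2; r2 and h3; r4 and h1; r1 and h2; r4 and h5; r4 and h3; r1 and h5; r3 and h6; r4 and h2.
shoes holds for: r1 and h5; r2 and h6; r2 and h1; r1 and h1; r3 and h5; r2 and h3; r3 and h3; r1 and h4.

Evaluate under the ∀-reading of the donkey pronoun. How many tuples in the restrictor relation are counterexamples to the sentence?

7

"it" takes "a horse" as antecedent — a donkey pronoun bound across the clause boundary.
Strong reading: for every (r,h) with owns(r,h), rides(r,h) ∧ shoes(r,h).
Restrictor pairs: (r1,h1) ✗  (r1,h2) ✗  (r1,h5) ✓  (r2,h1) ✗  (r2,h3) ✓  (r3,h2) ✗  (r3,h3) ✗  (r3,h6) ✗  (r4,h3) ✗
Counterexamples (restrictor pairs failing the scope): 7.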